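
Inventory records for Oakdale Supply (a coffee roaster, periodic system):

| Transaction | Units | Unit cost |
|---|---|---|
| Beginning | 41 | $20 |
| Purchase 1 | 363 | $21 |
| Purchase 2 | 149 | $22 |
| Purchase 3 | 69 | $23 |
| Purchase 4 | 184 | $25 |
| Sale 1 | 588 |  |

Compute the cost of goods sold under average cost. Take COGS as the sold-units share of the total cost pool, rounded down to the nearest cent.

COGS = $13,064.39

Sale 1, sell 588: 588/806 × $17,908.00 → $13,064.39
Ending inventory (cost pool remaining) = $4,843.61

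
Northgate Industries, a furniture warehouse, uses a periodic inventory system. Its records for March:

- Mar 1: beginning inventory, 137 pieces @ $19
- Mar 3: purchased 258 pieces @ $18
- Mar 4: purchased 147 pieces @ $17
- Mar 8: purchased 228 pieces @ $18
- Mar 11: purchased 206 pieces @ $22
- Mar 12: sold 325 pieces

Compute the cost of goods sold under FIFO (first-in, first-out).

COGS = $5,987

Mar 12, 325 sold [FIFO — oldest first]: 137 @ $19 + 188 @ $18 = $5,987
Ending inventory: 70 @ $18 + 147 @ $17 + 228 @ $18 + 206 @ $22 = $12,395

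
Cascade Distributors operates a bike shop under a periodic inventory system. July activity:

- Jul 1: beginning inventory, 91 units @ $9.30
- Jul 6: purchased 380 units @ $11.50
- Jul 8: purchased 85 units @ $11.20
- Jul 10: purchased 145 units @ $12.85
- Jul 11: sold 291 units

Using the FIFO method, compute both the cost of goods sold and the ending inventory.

COGS = $3,146.30; ending inventory = $4,885.25

Jul 11, 291 sold [FIFO — oldest first]: 91 @ $9.30 + 200 @ $11.50 = $3,146.30
Ending inventory: 180 @ $11.50 + 85 @ $11.20 + 145 @ $12.85 = $4,885.25
Check: goods available $8,031.55 = COGS $3,146.30 + ending $4,885.25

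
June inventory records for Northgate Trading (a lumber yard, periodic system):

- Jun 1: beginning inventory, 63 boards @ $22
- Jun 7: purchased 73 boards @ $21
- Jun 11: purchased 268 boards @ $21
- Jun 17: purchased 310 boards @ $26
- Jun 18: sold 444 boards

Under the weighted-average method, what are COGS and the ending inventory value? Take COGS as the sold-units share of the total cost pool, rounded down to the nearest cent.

COGS = $10,327.04; ending inventory = $6,279.96

Jun 18, sell 444: 444/714 × $16,607.00 → $10,327.04
Ending inventory (cost pool remaining) = $6,279.96
Check: goods available $16,607.00 = COGS $10,327.04 + ending $6,279.96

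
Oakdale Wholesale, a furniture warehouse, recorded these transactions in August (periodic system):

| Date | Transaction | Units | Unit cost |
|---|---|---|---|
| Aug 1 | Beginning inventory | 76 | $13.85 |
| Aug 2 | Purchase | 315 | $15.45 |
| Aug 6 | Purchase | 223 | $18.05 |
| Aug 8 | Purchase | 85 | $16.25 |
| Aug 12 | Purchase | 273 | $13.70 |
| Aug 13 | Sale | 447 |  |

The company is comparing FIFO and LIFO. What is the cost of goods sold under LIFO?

FIFO COGS: 76 @ $13.85 + 315 @ $15.45 + 56 @ $18.05 = $6,930.15
LIFO COGS: 273 @ $13.70 + 85 @ $16.25 + 89 @ $18.05 = $6,727.80

COGS = $6,727.80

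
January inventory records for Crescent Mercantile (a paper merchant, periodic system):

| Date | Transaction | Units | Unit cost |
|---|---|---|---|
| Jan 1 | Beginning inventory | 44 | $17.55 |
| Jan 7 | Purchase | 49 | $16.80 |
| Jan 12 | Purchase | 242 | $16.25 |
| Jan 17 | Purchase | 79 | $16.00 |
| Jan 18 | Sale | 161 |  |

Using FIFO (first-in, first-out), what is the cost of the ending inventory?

Jan 18, 161 sold [FIFO — oldest first]: 44 @ $17.55 + 49 @ $16.80 + 68 @ $16.25 = $2,700.40
Ending inventory: 174 @ $16.25 + 79 @ $16.00 = $4,091.50

Ending inventory = $4,091.50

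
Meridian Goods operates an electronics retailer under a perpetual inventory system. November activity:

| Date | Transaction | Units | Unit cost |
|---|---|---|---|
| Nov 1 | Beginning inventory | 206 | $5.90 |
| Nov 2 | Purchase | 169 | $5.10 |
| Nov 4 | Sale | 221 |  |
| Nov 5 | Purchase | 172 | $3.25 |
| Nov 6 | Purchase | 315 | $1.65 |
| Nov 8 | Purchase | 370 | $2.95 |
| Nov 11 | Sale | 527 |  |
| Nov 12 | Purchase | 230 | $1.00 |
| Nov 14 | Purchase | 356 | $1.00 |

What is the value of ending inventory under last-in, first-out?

Nov 4, 221 sold [LIFO — newest first]: 169 @ $5.10 + 52 @ $5.90 = $1,168.70
Nov 11, 527 sold [LIFO — newest first]: 370 @ $2.95 + 157 @ $1.65 = $1,350.55
Total COGS = $1,168.70 + $1,350.55 = $2,519.25
Ending inventory: 154 @ $5.90 + 172 @ $3.25 + 158 @ $1.65 + 230 @ $1.00 + 356 @ $1.00 = $2,314.30
Check: goods available $4,833.55 = COGS $2,519.25 + ending $2,314.30

Ending inventory = $2,314.30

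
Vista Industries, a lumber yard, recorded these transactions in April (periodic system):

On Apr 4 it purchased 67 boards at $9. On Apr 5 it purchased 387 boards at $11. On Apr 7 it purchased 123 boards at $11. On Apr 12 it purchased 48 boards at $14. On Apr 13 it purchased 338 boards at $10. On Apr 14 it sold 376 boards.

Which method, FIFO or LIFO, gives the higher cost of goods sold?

FIFO

FIFO COGS: 67 @ $9 + 309 @ $11 = $4,002
LIFO COGS: 338 @ $10 + 38 @ $14 = $3,912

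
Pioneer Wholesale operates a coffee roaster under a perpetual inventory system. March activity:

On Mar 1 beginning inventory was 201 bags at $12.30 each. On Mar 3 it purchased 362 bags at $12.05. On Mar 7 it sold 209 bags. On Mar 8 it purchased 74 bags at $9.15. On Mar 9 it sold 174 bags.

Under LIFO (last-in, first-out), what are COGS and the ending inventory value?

Mar 7, 209 sold [LIFO — newest first]: 209 @ $12.05 = $2,518.45
Mar 9, 174 sold [LIFO — newest first]: 74 @ $9.15 + 100 @ $12.05 = $1,882.10
Total COGS = $2,518.45 + $1,882.10 = $4,400.55
Ending inventory: 201 @ $12.30 + 53 @ $12.05 = $3,110.95

COGS = $4,400.55; ending inventory = $3,110.95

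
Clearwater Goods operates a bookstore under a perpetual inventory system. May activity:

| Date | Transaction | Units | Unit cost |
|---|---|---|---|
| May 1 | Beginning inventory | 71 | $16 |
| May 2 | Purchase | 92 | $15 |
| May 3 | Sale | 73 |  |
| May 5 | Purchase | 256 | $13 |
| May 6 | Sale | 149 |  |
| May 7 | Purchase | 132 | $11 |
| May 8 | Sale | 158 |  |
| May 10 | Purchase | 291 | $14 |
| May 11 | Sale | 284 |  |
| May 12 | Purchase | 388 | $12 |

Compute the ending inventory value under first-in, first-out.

May 3, 73 sold [FIFO — oldest first]: 71 @ $16 + 2 @ $15 = $1,166
May 6, 149 sold [FIFO — oldest first]: 90 @ $15 + 59 @ $13 = $2,117
May 8, 158 sold [FIFO — oldest first]: 158 @ $13 = $2,054
May 11, 284 sold [FIFO — oldest first]: 39 @ $13 + 132 @ $11 + 113 @ $14 = $3,541
Total COGS = $1,166 + $2,117 + $2,054 + $3,541 = $8,878
Ending inventory: 178 @ $14 + 388 @ $12 = $7,148
Check: goods available $16,026 = COGS $8,878 + ending $7,148

Ending inventory = $7,148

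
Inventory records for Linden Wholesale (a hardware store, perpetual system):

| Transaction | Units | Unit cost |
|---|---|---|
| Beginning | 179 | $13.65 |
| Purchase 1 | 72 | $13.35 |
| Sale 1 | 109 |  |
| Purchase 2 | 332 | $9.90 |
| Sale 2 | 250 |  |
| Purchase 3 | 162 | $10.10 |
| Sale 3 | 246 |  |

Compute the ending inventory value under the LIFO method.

Ending inventory = $1,911.00

Sale 1 (109) [LIFO — newest first]: 72 @ $13.35 + 37 @ $13.65 = $1,466.25
Sale 2 (250) [LIFO — newest first]: 250 @ $9.90 = $2,475.00
Sale 3 (246) [LIFO — newest first]: 162 @ $10.10 + 82 @ $9.90 + 2 @ $13.65 = $2,475.30
Total COGS = $1,466.25 + $2,475.00 + $2,475.30 = $6,416.55
Ending inventory: 140 @ $13.65 = $1,911.00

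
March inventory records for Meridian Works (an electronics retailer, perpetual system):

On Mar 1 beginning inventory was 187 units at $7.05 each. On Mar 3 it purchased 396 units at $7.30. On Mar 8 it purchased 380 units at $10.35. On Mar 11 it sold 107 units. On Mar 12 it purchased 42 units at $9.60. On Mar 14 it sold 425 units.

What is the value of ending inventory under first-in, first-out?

Mar 11, 107 sold [FIFO — oldest first]: 107 @ $7.05 = $754.35
Mar 14, 425 sold [FIFO — oldest first]: 80 @ $7.05 + 345 @ $7.30 = $3,082.50
Total COGS = $754.35 + $3,082.50 = $3,836.85
Ending inventory: 51 @ $7.30 + 380 @ $10.35 + 42 @ $9.60 = $4,708.50
Check: goods available $8,545.35 = COGS $3,836.85 + ending $4,708.50

Ending inventory = $4,708.50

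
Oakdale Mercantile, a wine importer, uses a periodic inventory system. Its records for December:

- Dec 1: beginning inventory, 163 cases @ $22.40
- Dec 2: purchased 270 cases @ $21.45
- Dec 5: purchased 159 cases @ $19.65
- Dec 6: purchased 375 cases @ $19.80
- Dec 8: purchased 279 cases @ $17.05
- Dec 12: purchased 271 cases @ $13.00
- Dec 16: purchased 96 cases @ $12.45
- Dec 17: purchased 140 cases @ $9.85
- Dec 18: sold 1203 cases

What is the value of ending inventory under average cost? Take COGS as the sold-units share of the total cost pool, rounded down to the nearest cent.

Dec 18, sell 1203: 1203/1753 × $30,846.20 → $21,168.27
Ending inventory (cost pool remaining) = $9,677.93

Ending inventory = $9,677.93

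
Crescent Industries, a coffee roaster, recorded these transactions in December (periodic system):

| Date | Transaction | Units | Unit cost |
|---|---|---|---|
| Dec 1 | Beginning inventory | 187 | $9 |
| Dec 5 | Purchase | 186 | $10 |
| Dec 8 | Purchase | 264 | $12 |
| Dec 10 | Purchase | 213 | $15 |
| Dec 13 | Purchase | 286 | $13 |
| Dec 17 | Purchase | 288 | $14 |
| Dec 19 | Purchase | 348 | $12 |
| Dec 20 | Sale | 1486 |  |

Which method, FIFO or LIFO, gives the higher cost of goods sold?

LIFO

FIFO COGS: 187 @ $9 + 186 @ $10 + 264 @ $12 + 213 @ $15 + 286 @ $13 + 288 @ $14 + 62 @ $12 = $18,400
LIFO COGS: 348 @ $12 + 288 @ $14 + 286 @ $13 + 213 @ $15 + 264 @ $12 + 87 @ $10 = $19,159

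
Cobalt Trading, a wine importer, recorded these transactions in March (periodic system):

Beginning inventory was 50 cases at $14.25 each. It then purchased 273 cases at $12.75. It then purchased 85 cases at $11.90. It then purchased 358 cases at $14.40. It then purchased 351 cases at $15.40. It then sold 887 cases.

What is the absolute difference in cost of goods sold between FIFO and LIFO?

FIFO COGS: 50 @ $14.25 + 273 @ $12.75 + 85 @ $11.90 + 358 @ $14.40 + 121 @ $15.40 = $12,223.35
LIFO COGS: 351 @ $15.40 + 358 @ $14.40 + 85 @ $11.90 + 93 @ $12.75 = $12,757.85
Difference = |$12,223.35 − $12,757.85| = $534.50

$534.50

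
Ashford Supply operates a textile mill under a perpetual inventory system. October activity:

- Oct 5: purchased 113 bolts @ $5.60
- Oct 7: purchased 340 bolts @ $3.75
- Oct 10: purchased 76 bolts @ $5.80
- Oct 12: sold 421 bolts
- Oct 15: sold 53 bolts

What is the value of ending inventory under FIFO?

Ending inventory = $319.00

Oct 12, 421 sold [FIFO — oldest first]: 113 @ $5.60 + 308 @ $3.75 = $1,787.80
Oct 15, 53 sold [FIFO — oldest first]: 32 @ $3.75 + 21 @ $5.80 = $241.80
Total COGS = $1,787.80 + $241.80 = $2,029.60
Ending inventory: 55 @ $5.80 = $319.00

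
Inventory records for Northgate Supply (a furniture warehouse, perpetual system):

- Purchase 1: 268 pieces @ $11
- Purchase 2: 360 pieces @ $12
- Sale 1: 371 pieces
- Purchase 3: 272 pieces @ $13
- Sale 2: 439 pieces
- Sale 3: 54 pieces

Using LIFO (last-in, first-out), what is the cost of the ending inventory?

Sale 1 (371) [LIFO — newest first]: 360 @ $12 + 11 @ $11 = $4,441
Sale 2 (439) [LIFO — newest first]: 272 @ $13 + 167 @ $11 = $5,373
Sale 3 (54) [LIFO — newest first]: 54 @ $11 = $594
Total COGS = $4,441 + $5,373 + $594 = $10,408
Ending inventory: 36 @ $11 = $396

Ending inventory = $396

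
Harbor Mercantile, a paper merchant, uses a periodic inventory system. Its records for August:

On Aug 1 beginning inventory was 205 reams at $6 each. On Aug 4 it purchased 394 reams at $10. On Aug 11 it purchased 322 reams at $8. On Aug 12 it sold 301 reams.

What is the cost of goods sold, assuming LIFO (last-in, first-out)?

Aug 12, 301 sold [LIFO — newest first]: 301 @ $8 = $2,408
Ending inventory: 205 @ $6 + 394 @ $10 + 21 @ $8 = $5,338

COGS = $2,408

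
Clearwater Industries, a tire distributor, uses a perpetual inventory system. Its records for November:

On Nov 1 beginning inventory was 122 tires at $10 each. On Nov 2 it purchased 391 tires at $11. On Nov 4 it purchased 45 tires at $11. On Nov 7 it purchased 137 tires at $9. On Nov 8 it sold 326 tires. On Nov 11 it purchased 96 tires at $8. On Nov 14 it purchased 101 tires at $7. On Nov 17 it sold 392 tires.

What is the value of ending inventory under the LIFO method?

Ending inventory = $1,792

Nov 8, 326 sold [LIFO — newest first]: 137 @ $9 + 45 @ $11 + 144 @ $11 = $3,312
Nov 17, 392 sold [LIFO — newest first]: 101 @ $7 + 96 @ $8 + 195 @ $11 = $3,620
Total COGS = $3,312 + $3,620 = $6,932
Ending inventory: 122 @ $10 + 52 @ $11 = $1,792
Check: goods available $8,724 = COGS $6,932 + ending $1,792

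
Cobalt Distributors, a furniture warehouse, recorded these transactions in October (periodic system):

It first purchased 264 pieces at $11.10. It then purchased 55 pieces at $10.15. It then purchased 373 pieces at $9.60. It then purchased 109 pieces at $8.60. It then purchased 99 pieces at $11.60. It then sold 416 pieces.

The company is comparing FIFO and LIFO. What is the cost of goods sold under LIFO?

FIFO COGS: 264 @ $11.10 + 55 @ $10.15 + 97 @ $9.60 = $4,419.85
LIFO COGS: 99 @ $11.60 + 109 @ $8.60 + 208 @ $9.60 = $4,082.60

COGS = $4,082.60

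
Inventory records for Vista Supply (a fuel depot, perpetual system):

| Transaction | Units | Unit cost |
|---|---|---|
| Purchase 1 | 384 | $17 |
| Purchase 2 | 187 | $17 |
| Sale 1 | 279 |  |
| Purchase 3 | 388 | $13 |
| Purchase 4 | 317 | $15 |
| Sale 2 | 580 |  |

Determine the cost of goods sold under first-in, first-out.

COGS = $13,451

Sale 1 (279) [FIFO — oldest first]: 279 @ $17 = $4,743
Sale 2 (580) [FIFO — oldest first]: 105 @ $17 + 187 @ $17 + 288 @ $13 = $8,708
Total COGS = $4,743 + $8,708 = $13,451
Ending inventory: 100 @ $13 + 317 @ $15 = $6,055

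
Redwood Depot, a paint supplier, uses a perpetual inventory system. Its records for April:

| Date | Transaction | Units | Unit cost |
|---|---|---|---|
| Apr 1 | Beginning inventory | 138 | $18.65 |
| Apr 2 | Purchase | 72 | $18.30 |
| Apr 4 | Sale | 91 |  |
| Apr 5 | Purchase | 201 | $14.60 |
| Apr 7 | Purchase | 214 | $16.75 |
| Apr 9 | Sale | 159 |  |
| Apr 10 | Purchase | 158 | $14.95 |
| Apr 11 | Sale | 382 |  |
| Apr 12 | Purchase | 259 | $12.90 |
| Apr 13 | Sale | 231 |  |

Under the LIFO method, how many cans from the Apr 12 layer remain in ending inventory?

Apr 4, 91 sold [LIFO — newest first]: 72 @ $18.30 + 19 @ $18.65 = $1,671.95
Apr 9, 159 sold [LIFO — newest first]: 159 @ $16.75 = $2,663.25
Apr 11, 382 sold [LIFO — newest first]: 158 @ $14.95 + 55 @ $16.75 + 169 @ $14.60 = $5,750.75
Apr 13, 231 sold [LIFO — newest first]: 231 @ $12.90 = $2,979.90
Total COGS = $1,671.95 + $2,663.25 + $5,750.75 + $2,979.90 = $13,065.85
Ending inventory: 119 @ $18.65 + 32 @ $14.60 + 28 @ $12.90 = $3,047.75

28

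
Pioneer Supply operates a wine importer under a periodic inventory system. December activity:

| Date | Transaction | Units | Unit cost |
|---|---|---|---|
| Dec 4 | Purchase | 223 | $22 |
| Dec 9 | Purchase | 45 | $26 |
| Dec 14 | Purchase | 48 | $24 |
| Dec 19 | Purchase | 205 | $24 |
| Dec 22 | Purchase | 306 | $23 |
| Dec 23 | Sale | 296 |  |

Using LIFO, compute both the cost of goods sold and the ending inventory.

COGS = $6,808; ending inventory = $12,378

Dec 23, 296 sold [LIFO — newest first]: 296 @ $23 = $6,808
Ending inventory: 223 @ $22 + 45 @ $26 + 48 @ $24 + 205 @ $24 + 10 @ $23 = $12,378
Check: goods available $19,186 = COGS $6,808 + ending $12,378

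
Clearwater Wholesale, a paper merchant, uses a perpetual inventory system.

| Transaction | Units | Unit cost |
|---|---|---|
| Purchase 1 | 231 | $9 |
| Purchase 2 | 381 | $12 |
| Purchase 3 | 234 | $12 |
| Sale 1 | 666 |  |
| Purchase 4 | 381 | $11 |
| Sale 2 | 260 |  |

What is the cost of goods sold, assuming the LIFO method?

COGS = $10,699

Sale 1 (666) [LIFO — newest first]: 234 @ $12 + 381 @ $12 + 51 @ $9 = $7,839
Sale 2 (260) [LIFO — newest first]: 260 @ $11 = $2,860
Total COGS = $7,839 + $2,860 = $10,699
Ending inventory: 180 @ $9 + 121 @ $11 = $2,951
Check: goods available $13,650 = COGS $10,699 + ending $2,951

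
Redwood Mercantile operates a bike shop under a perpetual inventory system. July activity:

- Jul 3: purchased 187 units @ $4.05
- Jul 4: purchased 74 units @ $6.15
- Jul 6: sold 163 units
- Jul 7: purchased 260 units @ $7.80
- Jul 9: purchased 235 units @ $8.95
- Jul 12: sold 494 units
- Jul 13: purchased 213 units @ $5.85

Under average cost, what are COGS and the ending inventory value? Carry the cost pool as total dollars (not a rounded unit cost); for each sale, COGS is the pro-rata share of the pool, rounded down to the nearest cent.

COGS = $4,577.99; ending inventory = $2,011.76

After Jul 3: 187 on hand, pool $757.35 (≈ $4.0500 each)
After Jul 4: 261 on hand, pool $1,212.45 (≈ $4.6454 each)
Jul 6, sell 163: 163/261 × $1,212.45 → $757.20
After Jul 7: 358 on hand, pool $2,483.25 (≈ $6.9365 each)
After Jul 9: 593 on hand, pool $4,586.50 (≈ $7.7344 each)
Jul 12, sell 494: 494/593 × $4,586.50 → $3,820.79
After Jul 13: 312 on hand, pool $2,011.76 (≈ $6.4479 each)
Total COGS = $757.20 + $3,820.79 = $4,577.99
Ending inventory (cost pool remaining) = $2,011.76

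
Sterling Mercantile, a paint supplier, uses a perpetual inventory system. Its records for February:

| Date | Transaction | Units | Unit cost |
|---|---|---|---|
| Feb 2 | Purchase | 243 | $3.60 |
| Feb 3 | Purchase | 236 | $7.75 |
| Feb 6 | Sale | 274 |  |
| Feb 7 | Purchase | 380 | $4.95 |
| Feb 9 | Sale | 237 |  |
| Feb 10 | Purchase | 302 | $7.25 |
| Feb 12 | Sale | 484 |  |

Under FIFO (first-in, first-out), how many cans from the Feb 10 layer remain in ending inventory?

Feb 6, 274 sold [FIFO — oldest first]: 243 @ $3.60 + 31 @ $7.75 = $1,115.05
Feb 9, 237 sold [FIFO — oldest first]: 205 @ $7.75 + 32 @ $4.95 = $1,747.15
Feb 12, 484 sold [FIFO — oldest first]: 348 @ $4.95 + 136 @ $7.25 = $2,708.60
Total COGS = $1,115.05 + $1,747.15 + $2,708.60 = $5,570.80
Ending inventory: 166 @ $7.25 = $1,203.50

166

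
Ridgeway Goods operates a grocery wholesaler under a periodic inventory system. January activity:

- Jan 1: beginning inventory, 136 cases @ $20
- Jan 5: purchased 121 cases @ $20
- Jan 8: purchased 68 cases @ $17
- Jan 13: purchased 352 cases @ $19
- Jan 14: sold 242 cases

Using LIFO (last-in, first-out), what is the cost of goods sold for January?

COGS = $4,598

Jan 14, 242 sold [LIFO — newest first]: 242 @ $19 = $4,598
Ending inventory: 136 @ $20 + 121 @ $20 + 68 @ $17 + 110 @ $19 = $8,386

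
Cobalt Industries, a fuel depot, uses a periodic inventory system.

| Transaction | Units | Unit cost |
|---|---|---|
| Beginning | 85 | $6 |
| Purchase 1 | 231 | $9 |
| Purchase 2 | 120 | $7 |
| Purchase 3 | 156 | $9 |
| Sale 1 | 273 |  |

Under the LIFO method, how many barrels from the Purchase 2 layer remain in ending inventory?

Sale 1 (273) [LIFO — newest first]: 156 @ $9 + 117 @ $7 = $2,223
Ending inventory: 85 @ $6 + 231 @ $9 + 3 @ $7 = $2,610
Check: goods available $4,833 = COGS $2,223 + ending $2,610

3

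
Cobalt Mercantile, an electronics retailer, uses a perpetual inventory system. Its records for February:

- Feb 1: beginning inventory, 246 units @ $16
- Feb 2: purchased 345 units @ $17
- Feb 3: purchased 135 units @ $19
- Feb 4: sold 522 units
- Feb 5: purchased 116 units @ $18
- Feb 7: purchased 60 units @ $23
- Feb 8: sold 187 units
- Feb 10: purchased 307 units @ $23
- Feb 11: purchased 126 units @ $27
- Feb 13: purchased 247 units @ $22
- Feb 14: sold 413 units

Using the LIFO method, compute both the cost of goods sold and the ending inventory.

COGS = $22,502; ending inventory = $9,229

Feb 4, 522 sold [LIFO — newest first]: 135 @ $19 + 345 @ $17 + 42 @ $16 = $9,102
Feb 8, 187 sold [LIFO — newest first]: 60 @ $23 + 116 @ $18 + 11 @ $16 = $3,644
Feb 14, 413 sold [LIFO — newest first]: 247 @ $22 + 126 @ $27 + 40 @ $23 = $9,756
Total COGS = $9,102 + $3,644 + $9,756 = $22,502
Ending inventory: 193 @ $16 + 267 @ $23 = $9,229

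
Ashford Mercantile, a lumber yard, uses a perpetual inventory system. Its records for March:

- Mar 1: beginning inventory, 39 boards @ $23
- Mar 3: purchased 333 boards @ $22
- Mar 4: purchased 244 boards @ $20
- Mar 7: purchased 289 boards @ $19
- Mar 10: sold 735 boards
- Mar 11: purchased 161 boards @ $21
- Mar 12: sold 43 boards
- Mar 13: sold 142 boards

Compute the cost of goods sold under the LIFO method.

COGS = $18,724

Mar 10, 735 sold [LIFO — newest first]: 289 @ $19 + 244 @ $20 + 202 @ $22 = $14,815
Mar 12, 43 sold [LIFO — newest first]: 43 @ $21 = $903
Mar 13, 142 sold [LIFO — newest first]: 118 @ $21 + 24 @ $22 = $3,006
Total COGS = $14,815 + $903 + $3,006 = $18,724
Ending inventory: 39 @ $23 + 107 @ $22 = $3,251
Check: goods available $21,975 = COGS $18,724 + ending $3,251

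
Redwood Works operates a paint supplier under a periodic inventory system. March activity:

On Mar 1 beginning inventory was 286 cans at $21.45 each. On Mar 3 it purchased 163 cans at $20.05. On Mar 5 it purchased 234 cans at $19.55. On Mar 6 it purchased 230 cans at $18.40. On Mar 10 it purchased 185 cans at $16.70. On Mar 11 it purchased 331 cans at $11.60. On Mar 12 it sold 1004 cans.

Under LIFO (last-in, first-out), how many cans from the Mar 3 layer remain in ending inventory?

Mar 12, 1004 sold [LIFO — newest first]: 331 @ $11.60 + 185 @ $16.70 + 230 @ $18.40 + 234 @ $19.55 + 24 @ $20.05 = $16,217.00
Ending inventory: 286 @ $21.45 + 139 @ $20.05 = $8,921.65

139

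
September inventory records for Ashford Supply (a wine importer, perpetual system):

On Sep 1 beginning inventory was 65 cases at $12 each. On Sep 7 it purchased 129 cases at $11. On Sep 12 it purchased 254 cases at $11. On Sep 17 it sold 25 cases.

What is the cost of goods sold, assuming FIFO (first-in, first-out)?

Sep 17, 25 sold [FIFO — oldest first]: 25 @ $12 = $300
Ending inventory: 40 @ $12 + 129 @ $11 + 254 @ $11 = $4,693
Check: goods available $4,993 = COGS $300 + ending $4,693

COGS = $300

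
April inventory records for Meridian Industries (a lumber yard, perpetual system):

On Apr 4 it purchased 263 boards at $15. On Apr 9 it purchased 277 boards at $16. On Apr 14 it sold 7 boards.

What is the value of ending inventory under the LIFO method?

Ending inventory = $8,265

Apr 14, 7 sold [LIFO — newest first]: 7 @ $16 = $112
Ending inventory: 263 @ $15 + 270 @ $16 = $8,265
Check: goods available $8,377 = COGS $112 + ending $8,265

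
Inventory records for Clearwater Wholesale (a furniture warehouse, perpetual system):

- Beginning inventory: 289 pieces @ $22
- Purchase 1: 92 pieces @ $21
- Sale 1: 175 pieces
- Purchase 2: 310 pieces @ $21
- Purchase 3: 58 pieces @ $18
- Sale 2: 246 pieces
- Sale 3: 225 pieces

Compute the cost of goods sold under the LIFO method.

Sale 1 (175) [LIFO — newest first]: 92 @ $21 + 83 @ $22 = $3,758
Sale 2 (246) [LIFO — newest first]: 58 @ $18 + 188 @ $21 = $4,992
Sale 3 (225) [LIFO — newest first]: 122 @ $21 + 103 @ $22 = $4,828
Total COGS = $3,758 + $4,992 + $4,828 = $13,578
Ending inventory: 103 @ $22 = $2,266

COGS = $13,578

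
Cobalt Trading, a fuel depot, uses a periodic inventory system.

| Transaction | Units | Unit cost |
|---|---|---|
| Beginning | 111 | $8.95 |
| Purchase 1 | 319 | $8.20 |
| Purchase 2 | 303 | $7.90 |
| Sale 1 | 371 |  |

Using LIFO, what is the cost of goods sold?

Sale 1 (371) [LIFO — newest first]: 303 @ $7.90 + 68 @ $8.20 = $2,951.30
Ending inventory: 111 @ $8.95 + 251 @ $8.20 = $3,051.65
Check: goods available $6,002.95 = COGS $2,951.30 + ending $3,051.65

COGS = $2,951.30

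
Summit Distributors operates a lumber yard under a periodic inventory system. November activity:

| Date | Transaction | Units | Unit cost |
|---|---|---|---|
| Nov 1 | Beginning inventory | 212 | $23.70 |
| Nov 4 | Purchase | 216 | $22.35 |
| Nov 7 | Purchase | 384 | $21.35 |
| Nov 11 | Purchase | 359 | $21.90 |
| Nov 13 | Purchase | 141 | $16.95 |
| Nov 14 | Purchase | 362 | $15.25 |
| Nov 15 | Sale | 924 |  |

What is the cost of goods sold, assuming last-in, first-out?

Nov 15, 924 sold [LIFO — newest first]: 362 @ $15.25 + 141 @ $16.95 + 359 @ $21.90 + 62 @ $21.35 = $17,096.25
Ending inventory: 212 @ $23.70 + 216 @ $22.35 + 322 @ $21.35 = $16,726.70

COGS = $17,096.25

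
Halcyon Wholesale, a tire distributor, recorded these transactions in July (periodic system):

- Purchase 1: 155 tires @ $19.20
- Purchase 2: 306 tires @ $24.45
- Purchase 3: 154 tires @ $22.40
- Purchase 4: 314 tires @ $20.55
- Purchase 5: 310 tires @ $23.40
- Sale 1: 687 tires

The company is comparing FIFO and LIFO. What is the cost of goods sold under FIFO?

FIFO COGS: 155 @ $19.20 + 306 @ $24.45 + 154 @ $22.40 + 72 @ $20.55 = $15,386.90
LIFO COGS: 310 @ $23.40 + 314 @ $20.55 + 63 @ $22.40 = $15,117.90

COGS = $15,386.90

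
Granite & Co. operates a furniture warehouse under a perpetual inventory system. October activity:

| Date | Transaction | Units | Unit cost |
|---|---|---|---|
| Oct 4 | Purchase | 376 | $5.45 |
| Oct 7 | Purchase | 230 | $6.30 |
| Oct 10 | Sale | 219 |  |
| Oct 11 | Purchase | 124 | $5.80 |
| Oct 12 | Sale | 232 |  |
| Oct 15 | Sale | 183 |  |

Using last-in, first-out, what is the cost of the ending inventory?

Oct 10, 219 sold [LIFO — newest first]: 219 @ $6.30 = $1,379.70
Oct 12, 232 sold [LIFO — newest first]: 124 @ $5.80 + 11 @ $6.30 + 97 @ $5.45 = $1,317.15
Oct 15, 183 sold [LIFO — newest first]: 183 @ $5.45 = $997.35
Total COGS = $1,379.70 + $1,317.15 + $997.35 = $3,694.20
Ending inventory: 96 @ $5.45 = $523.20

Ending inventory = $523.20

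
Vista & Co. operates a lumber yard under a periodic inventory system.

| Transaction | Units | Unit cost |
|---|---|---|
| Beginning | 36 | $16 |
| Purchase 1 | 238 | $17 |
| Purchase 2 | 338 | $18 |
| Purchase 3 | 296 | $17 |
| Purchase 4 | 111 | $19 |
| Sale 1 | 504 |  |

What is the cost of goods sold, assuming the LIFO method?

COGS = $8,887

Sale 1 (504) [LIFO — newest first]: 111 @ $19 + 296 @ $17 + 97 @ $18 = $8,887
Ending inventory: 36 @ $16 + 238 @ $17 + 241 @ $18 = $8,960
Check: goods available $17,847 = COGS $8,887 + ending $8,960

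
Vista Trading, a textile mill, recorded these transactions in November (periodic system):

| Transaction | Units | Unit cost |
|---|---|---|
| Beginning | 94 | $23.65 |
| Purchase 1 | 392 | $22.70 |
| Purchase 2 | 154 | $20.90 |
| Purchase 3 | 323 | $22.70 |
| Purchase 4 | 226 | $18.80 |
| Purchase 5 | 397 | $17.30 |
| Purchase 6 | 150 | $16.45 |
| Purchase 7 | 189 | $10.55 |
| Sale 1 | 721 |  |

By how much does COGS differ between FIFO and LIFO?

$5,108.75

FIFO COGS: 94 @ $23.65 + 392 @ $22.70 + 154 @ $20.90 + 81 @ $22.70 = $16,178.80
LIFO COGS: 189 @ $10.55 + 150 @ $16.45 + 382 @ $17.30 = $11,070.05
Difference = |$16,178.80 − $11,070.05| = $5,108.75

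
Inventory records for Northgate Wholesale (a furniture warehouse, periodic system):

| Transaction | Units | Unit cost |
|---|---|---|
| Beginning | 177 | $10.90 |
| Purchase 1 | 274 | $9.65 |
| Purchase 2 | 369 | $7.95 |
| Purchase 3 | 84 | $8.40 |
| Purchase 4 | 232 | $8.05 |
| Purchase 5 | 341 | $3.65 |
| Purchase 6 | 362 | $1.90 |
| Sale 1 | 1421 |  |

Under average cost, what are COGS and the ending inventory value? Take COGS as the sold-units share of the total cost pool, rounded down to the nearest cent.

COGS = $9,282.16; ending inventory = $2,730.44

Sale 1, sell 1421: 1421/1839 × $12,012.60 → $9,282.16
Ending inventory (cost pool remaining) = $2,730.44
Check: goods available $12,012.60 = COGS $9,282.16 + ending $2,730.44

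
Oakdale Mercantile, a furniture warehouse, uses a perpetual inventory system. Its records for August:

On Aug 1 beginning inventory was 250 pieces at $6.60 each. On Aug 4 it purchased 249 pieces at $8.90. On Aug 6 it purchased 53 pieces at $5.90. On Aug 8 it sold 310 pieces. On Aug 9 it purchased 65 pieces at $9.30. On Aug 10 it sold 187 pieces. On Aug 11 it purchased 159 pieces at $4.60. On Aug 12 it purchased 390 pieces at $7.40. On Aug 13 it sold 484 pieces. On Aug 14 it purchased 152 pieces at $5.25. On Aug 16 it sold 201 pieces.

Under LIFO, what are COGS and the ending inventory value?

Aug 8, 310 sold [LIFO — newest first]: 53 @ $5.90 + 249 @ $8.90 + 8 @ $6.60 = $2,581.60
Aug 10, 187 sold [LIFO — newest first]: 65 @ $9.30 + 122 @ $6.60 = $1,409.70
Aug 13, 484 sold [LIFO — newest first]: 390 @ $7.40 + 94 @ $4.60 = $3,318.40
Aug 16, 201 sold [LIFO — newest first]: 152 @ $5.25 + 49 @ $4.60 = $1,023.40
Total COGS = $2,581.60 + $1,409.70 + $3,318.40 + $1,023.40 = $8,333.10
Ending inventory: 120 @ $6.60 + 16 @ $4.60 = $865.60

COGS = $8,333.10; ending inventory = $865.60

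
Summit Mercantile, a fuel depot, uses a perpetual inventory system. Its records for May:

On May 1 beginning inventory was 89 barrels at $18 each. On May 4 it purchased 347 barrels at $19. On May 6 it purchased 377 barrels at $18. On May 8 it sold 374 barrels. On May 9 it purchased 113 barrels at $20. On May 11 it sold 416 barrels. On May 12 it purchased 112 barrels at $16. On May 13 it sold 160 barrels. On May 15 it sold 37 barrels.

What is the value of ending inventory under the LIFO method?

Ending inventory = $918

May 8, 374 sold [LIFO — newest first]: 374 @ $18 = $6,732
May 11, 416 sold [LIFO — newest first]: 113 @ $20 + 3 @ $18 + 300 @ $19 = $8,014
May 13, 160 sold [LIFO — newest first]: 112 @ $16 + 47 @ $19 + 1 @ $18 = $2,703
May 15, 37 sold [LIFO — newest first]: 37 @ $18 = $666
Total COGS = $6,732 + $8,014 + $2,703 + $666 = $18,115
Ending inventory: 51 @ $18 = $918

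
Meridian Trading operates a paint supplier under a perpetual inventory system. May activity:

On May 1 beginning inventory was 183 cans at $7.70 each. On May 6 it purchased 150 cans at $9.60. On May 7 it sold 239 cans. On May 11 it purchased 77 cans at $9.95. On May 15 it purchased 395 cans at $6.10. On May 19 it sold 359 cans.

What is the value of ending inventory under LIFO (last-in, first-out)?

Ending inventory = $1,709.55

May 7, 239 sold [LIFO — newest first]: 150 @ $9.60 + 89 @ $7.70 = $2,125.30
May 19, 359 sold [LIFO — newest first]: 359 @ $6.10 = $2,189.90
Total COGS = $2,125.30 + $2,189.90 = $4,315.20
Ending inventory: 94 @ $7.70 + 77 @ $9.95 + 36 @ $6.10 = $1,709.55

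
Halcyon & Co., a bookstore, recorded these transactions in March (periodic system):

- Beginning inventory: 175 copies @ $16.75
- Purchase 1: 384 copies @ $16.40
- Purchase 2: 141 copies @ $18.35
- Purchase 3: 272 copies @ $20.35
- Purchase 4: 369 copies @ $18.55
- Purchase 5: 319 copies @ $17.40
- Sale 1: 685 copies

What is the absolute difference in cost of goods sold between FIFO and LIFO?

$798.95

FIFO COGS: 175 @ $16.75 + 384 @ $16.40 + 126 @ $18.35 = $11,540.95
LIFO COGS: 319 @ $17.40 + 366 @ $18.55 = $12,339.90
Difference = |$11,540.95 − $12,339.90| = $798.95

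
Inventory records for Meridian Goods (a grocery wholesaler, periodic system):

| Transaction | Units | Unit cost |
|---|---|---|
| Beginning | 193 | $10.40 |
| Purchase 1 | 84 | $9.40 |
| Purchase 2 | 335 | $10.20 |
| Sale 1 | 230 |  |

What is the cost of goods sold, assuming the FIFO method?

COGS = $2,355.00

Sale 1 (230) [FIFO — oldest first]: 193 @ $10.40 + 37 @ $9.40 = $2,355.00
Ending inventory: 47 @ $9.40 + 335 @ $10.20 = $3,858.80
Check: goods available $6,213.80 = COGS $2,355.00 + ending $3,858.80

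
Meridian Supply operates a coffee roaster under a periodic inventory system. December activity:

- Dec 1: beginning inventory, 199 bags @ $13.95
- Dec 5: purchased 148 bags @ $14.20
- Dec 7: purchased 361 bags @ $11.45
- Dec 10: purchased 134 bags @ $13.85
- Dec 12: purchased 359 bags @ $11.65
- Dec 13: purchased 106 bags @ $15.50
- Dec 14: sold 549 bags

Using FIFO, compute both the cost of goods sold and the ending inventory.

Dec 14, 549 sold [FIFO — oldest first]: 199 @ $13.95 + 148 @ $14.20 + 202 @ $11.45 = $7,190.55
Ending inventory: 159 @ $11.45 + 134 @ $13.85 + 359 @ $11.65 + 106 @ $15.50 = $9,501.80

COGS = $7,190.55; ending inventory = $9,501.80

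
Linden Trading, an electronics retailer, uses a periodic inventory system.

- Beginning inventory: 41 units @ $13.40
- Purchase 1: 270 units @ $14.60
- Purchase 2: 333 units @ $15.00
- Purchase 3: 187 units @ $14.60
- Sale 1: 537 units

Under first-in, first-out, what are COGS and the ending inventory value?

COGS = $7,881.40; ending inventory = $4,335.20

Sale 1 (537) [FIFO — oldest first]: 41 @ $13.40 + 270 @ $14.60 + 226 @ $15.00 = $7,881.40
Ending inventory: 107 @ $15.00 + 187 @ $14.60 = $4,335.20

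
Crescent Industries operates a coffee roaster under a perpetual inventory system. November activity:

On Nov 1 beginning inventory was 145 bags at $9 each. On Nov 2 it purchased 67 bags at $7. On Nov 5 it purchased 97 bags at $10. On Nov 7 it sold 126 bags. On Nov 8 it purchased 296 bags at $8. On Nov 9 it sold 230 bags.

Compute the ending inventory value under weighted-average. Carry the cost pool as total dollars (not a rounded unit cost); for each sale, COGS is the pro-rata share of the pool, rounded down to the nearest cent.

Ending inventory = $2,075.74

After Nov 1: 145 on hand, pool $1,305.00 (≈ $9.0000 each)
After Nov 2: 212 on hand, pool $1,774.00 (≈ $8.3679 each)
After Nov 5: 309 on hand, pool $2,744.00 (≈ $8.8803 each)
Nov 7, sell 126: 126/309 × $2,744.00 → $1,118.91
After Nov 8: 479 on hand, pool $3,993.09 (≈ $8.3363 each)
Nov 9, sell 230: 230/479 × $3,993.09 → $1,917.35
Total COGS = $1,118.91 + $1,917.35 = $3,036.26
Ending inventory (cost pool remaining) = $2,075.74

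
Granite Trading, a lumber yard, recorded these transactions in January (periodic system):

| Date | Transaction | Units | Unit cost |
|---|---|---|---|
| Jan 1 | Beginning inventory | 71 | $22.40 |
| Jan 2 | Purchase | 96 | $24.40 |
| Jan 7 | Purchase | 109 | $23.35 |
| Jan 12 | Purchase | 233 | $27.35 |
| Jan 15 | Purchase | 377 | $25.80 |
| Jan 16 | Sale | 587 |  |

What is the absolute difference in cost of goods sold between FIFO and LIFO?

$607.20

FIFO COGS: 71 @ $22.40 + 96 @ $24.40 + 109 @ $23.35 + 233 @ $27.35 + 78 @ $25.80 = $14,862.90
LIFO COGS: 377 @ $25.80 + 210 @ $27.35 = $15,470.10
Difference = |$14,862.90 − $15,470.10| = $607.20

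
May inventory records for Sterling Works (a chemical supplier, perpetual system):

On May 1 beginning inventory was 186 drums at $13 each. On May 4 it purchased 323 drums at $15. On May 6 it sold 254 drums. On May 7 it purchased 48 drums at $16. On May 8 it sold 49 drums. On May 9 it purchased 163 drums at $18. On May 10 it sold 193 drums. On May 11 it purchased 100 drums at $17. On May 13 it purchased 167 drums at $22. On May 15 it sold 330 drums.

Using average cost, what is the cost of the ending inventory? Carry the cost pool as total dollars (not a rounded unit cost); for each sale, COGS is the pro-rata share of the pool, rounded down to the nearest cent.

After May 1: 186 on hand, pool $2,418.00 (≈ $13.0000 each)
After May 4: 509 on hand, pool $7,263.00 (≈ $14.2692 each)
May 6, sell 254: 254/509 × $7,263.00 → $3,624.36
After May 7: 303 on hand, pool $4,406.64 (≈ $14.5434 each)
May 8, sell 49: 49/303 × $4,406.64 → $712.62
After May 9: 417 on hand, pool $6,628.02 (≈ $15.8945 each)
May 10, sell 193: 193/417 × $6,628.02 → $3,067.64
After May 11: 324 on hand, pool $5,260.38 (≈ $16.2357 each)
After May 13: 491 on hand, pool $8,934.38 (≈ $18.1963 each)
May 15, sell 330: 330/491 × $8,934.38 → $6,004.77
Total COGS = $3,624.36 + $712.62 + $3,067.64 + $6,004.77 = $13,409.39
Ending inventory (cost pool remaining) = $2,929.61
Check: goods available $16,339.00 = COGS $13,409.39 + ending $2,929.61

Ending inventory = $2,929.61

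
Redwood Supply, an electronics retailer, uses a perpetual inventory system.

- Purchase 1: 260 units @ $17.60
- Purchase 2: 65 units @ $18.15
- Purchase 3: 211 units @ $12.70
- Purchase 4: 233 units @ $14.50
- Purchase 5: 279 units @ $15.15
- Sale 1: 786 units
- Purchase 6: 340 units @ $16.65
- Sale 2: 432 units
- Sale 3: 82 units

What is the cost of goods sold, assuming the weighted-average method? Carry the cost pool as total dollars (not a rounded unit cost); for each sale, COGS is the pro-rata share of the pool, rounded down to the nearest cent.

COGS = $20,288.06

After Purchase 1: 260 on hand, pool $4,576.00 (≈ $17.6000 each)
After Purchase 2: 325 on hand, pool $5,755.75 (≈ $17.7100 each)
After Purchase 3: 536 on hand, pool $8,435.45 (≈ $15.7378 each)
After Purchase 4: 769 on hand, pool $11,813.95 (≈ $15.3627 each)
After Purchase 5: 1048 on hand, pool $16,040.80 (≈ $15.3061 each)
Sale 1, sell 786: 786/1048 × $16,040.80 → $12,030.60
After Purchase 6: 602 on hand, pool $9,671.20 (≈ $16.0651 each)
Sale 2, sell 432: 432/602 × $9,671.20 → $6,940.13
Sale 3, sell 82: 82/170 × $2,731.07 → $1,317.33
Total COGS = $12,030.60 + $6,940.13 + $1,317.33 = $20,288.06
Ending inventory (cost pool remaining) = $1,413.74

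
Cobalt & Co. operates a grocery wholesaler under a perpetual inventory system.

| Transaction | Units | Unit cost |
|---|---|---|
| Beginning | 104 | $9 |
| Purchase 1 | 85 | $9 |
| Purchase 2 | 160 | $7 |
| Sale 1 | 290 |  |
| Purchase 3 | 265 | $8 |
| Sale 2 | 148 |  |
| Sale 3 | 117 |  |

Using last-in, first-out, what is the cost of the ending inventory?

Sale 1 (290) [LIFO — newest first]: 160 @ $7 + 85 @ $9 + 45 @ $9 = $2,290
Sale 2 (148) [LIFO — newest first]: 148 @ $8 = $1,184
Sale 3 (117) [LIFO — newest first]: 117 @ $8 = $936
Total COGS = $2,290 + $1,184 + $936 = $4,410
Ending inventory: 59 @ $9 = $531

Ending inventory = $531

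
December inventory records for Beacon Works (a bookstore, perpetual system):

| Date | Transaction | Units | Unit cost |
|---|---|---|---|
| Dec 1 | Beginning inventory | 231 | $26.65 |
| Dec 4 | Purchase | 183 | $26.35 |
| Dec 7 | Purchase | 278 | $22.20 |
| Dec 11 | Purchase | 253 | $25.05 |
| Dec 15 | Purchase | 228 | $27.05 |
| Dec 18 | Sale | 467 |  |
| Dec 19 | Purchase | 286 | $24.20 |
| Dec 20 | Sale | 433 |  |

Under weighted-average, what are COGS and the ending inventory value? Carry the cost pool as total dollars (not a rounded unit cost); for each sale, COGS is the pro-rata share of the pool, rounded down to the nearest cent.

COGS = $22,618.10; ending inventory = $13,957.95

After Dec 1: 231 on hand, pool $6,156.15 (≈ $26.6500 each)
After Dec 4: 414 on hand, pool $10,978.20 (≈ $26.5174 each)
After Dec 7: 692 on hand, pool $17,149.80 (≈ $24.7829 each)
After Dec 11: 945 on hand, pool $23,487.45 (≈ $24.8544 each)
After Dec 15: 1173 on hand, pool $29,654.85 (≈ $25.2812 each)
Dec 18, sell 467: 467/1173 × $29,654.85 → $11,806.32
After Dec 19: 992 on hand, pool $24,769.73 (≈ $24.9695 each)
Dec 20, sell 433: 433/992 × $24,769.73 → $10,811.78
Total COGS = $11,806.32 + $10,811.78 = $22,618.10
Ending inventory (cost pool remaining) = $13,957.95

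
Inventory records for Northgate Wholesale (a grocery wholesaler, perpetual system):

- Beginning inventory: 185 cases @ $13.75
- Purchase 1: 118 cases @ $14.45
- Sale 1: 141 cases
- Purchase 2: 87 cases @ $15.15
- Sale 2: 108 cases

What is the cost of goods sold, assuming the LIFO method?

Sale 1 (141) [LIFO — newest first]: 118 @ $14.45 + 23 @ $13.75 = $2,021.35
Sale 2 (108) [LIFO — newest first]: 87 @ $15.15 + 21 @ $13.75 = $1,606.80
Total COGS = $2,021.35 + $1,606.80 = $3,628.15
Ending inventory: 141 @ $13.75 = $1,938.75
Check: goods available $5,566.90 = COGS $3,628.15 + ending $1,938.75

COGS = $3,628.15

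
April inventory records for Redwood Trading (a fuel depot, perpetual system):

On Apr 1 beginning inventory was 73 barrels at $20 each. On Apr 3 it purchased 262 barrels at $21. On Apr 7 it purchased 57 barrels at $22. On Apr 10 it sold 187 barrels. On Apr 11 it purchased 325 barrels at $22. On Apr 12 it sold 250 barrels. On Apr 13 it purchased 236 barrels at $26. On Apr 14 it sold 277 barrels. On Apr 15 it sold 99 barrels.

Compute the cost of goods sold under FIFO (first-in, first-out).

COGS = $17,862

Apr 10, 187 sold [FIFO — oldest first]: 73 @ $20 + 114 @ $21 = $3,854
Apr 12, 250 sold [FIFO — oldest first]: 148 @ $21 + 57 @ $22 + 45 @ $22 = $5,352
Apr 14, 277 sold [FIFO — oldest first]: 277 @ $22 = $6,094
Apr 15, 99 sold [FIFO — oldest first]: 3 @ $22 + 96 @ $26 = $2,562
Total COGS = $3,854 + $5,352 + $6,094 + $2,562 = $17,862
Ending inventory: 140 @ $26 = $3,640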